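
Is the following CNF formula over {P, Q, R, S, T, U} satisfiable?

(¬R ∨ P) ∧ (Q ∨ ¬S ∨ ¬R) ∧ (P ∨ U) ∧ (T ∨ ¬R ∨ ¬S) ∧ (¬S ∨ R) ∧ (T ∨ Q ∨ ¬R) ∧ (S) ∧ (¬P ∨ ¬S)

Unit clause (S) forces S = True.
Unit clause (R) forces R = True.
Unit clause (P) forces P = True.
That conflicts with the unit clause (¬P).
No assignment satisfies every clause.

No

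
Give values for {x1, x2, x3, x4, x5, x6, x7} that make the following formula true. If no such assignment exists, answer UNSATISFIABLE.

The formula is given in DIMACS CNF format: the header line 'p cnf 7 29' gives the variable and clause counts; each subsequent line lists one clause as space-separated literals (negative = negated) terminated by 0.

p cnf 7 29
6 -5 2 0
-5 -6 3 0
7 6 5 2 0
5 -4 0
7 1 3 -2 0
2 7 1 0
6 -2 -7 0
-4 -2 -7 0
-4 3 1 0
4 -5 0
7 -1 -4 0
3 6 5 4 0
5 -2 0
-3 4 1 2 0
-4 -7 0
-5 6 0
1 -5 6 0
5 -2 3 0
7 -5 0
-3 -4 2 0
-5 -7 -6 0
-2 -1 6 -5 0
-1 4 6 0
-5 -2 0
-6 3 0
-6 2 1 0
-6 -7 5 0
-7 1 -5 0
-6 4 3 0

Case x5 = False:
(¬x4) alone gives x4 = False.
(¬x2) alone gives x2 = False.
Case x7 = False:
(x6) alone gives x6 = True.
(x1) alone gives x1 = True.
(x3) alone gives x3 = True.
This assignment satisfies each clause.

x1 ↦ True; x2 ↦ False; x3 ↦ True; x4 ↦ False; x5 ↦ False; x6 ↦ True; x7 ↦ False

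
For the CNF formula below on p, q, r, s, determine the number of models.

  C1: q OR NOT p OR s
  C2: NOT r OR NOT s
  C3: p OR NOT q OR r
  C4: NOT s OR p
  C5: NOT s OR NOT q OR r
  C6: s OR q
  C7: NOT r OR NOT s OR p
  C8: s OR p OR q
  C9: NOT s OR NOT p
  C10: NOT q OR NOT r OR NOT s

3

There are 2^4 = 16 truth assignments over (p, q, r, s).
Split on q. With q = true, the clauses containing q are satisfied and NOT q drops from the rest; 3 of the 2^3 = 8 assignments to the other variables satisfy what remains.
With q = false, by the same count on the reduced clause set, 0 assignments work.
Total: 3 + 0 = 3.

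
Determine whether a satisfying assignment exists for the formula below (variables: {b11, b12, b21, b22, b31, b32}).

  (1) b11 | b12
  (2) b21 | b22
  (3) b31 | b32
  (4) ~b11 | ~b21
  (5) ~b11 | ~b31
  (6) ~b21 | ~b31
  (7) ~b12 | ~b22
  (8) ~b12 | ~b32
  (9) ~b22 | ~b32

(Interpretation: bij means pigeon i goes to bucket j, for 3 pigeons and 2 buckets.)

No, unsatisfiable

Case b11 = 1:
From the singleton clause (~b21), b21 = 0.
From the singleton clause (b22), b22 = 1.
From the singleton clause (~b31), b31 = 0.
From the singleton clause (b32), b32 = 1.
That conflicts with the unit clause (~b32).
That branch fails; take b11 = 0 instead.
From the singleton clause (b12), b12 = 1.
From the singleton clause (~b22), b22 = 0.
From the singleton clause (b21), b21 = 1.
From the singleton clause (~b31), b31 = 0.
From the singleton clause (b32), b32 = 1.
That conflicts with the unit clause (~b32).
Both values of b11 lead to a conflict.
No assignment satisfies every clause.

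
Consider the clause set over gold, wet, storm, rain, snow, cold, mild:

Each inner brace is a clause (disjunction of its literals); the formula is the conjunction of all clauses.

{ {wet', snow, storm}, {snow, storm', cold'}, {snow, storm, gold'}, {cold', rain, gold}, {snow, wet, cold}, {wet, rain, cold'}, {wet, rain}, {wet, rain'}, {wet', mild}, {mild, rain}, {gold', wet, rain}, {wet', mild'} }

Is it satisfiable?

Suppose wet = 1.
(mild) alone gives mild = 1.
Now (mild') is unsatisfied and unit — conflict.
Undo wet and try wet = 0.
(rain) alone gives rain = 1.
Now (rain') is unsatisfied and unit — conflict.
Neither wet = 1 nor wet = 0 works.
No assignment satisfies every clause.

No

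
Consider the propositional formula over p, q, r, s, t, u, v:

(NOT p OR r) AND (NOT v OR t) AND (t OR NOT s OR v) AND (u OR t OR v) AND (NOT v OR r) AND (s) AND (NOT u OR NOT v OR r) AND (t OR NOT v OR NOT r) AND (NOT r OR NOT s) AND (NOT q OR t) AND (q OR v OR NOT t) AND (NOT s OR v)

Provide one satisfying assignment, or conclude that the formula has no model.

From the singleton clause (s), s = true.
From the singleton clause (NOT r), r = false.
From the singleton clause (NOT p), p = false.
From the singleton clause (NOT v), v = false.
That conflicts with the unit clause (v).

UNSATISFIABLE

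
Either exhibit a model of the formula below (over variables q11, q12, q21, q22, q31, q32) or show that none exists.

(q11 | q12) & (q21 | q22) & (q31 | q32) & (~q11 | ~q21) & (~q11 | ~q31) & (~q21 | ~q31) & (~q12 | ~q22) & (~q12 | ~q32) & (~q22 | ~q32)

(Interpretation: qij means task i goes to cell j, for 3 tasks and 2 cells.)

UNSATISFIABLE

Case q11 = 1:
The clause (~q21) is unit, so q21 = 0.
The clause (q22) is unit, so q22 = 1.
The clause (~q31) is unit, so q31 = 0.
The clause (q32) is unit, so q32 = 1.
But (~q32) is also a unit clause — contradiction.
Backtrack on q11: now try q11 = 0.
The clause (q12) is unit, so q12 = 1.
The clause (~q22) is unit, so q22 = 0.
The clause (q21) is unit, so q21 = 1.
The clause (~q31) is unit, so q31 = 0.
The clause (q32) is unit, so q32 = 1.
But (~q32) is also a unit clause — contradiction.
Neither q11 = 1 nor q11 = 0 works.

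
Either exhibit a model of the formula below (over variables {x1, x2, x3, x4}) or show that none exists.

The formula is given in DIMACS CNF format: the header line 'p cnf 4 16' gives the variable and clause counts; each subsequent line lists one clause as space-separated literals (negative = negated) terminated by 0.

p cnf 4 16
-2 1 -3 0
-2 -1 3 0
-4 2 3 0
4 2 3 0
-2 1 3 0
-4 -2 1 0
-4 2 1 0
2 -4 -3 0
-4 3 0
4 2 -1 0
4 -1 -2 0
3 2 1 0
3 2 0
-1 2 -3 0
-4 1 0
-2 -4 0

Branch on x4: set x4 = False.
Branch on x2: set x2 = False.
The clause (x3) is unit, so x3 = True.
The clause (¬x1) is unit, so x1 = False.
Every clause now holds.

x1: False, x2: False, x3: True, x4: False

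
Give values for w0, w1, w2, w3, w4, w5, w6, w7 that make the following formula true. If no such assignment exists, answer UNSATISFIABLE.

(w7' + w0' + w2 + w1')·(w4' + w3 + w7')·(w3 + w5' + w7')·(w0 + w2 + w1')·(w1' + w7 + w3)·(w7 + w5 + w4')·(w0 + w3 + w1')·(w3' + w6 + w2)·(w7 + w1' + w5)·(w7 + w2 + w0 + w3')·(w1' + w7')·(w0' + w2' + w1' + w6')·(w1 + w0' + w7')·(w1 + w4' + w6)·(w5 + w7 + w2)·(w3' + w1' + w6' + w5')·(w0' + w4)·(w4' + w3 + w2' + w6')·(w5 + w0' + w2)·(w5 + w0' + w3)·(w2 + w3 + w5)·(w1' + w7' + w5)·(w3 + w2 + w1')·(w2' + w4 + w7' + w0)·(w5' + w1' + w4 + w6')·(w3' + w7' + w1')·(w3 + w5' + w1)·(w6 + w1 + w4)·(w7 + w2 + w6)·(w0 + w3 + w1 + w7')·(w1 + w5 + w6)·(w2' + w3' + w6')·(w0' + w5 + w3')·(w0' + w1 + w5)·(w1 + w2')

w0: 0,  w1: 1,  w2: 1,  w3: 1,  w4: 1,  w5: 1,  w6: 0,  w7: 0

Try w1 = 1.
(w7') alone gives w7 = 0.
(w3) alone gives w3 = 1.
(w5) alone gives w5 = 1.
(w6') alone gives w6 = 0.
(w2) alone gives w2 = 1.
Try w0 = 0.
All clauses hold; w4 can take either value.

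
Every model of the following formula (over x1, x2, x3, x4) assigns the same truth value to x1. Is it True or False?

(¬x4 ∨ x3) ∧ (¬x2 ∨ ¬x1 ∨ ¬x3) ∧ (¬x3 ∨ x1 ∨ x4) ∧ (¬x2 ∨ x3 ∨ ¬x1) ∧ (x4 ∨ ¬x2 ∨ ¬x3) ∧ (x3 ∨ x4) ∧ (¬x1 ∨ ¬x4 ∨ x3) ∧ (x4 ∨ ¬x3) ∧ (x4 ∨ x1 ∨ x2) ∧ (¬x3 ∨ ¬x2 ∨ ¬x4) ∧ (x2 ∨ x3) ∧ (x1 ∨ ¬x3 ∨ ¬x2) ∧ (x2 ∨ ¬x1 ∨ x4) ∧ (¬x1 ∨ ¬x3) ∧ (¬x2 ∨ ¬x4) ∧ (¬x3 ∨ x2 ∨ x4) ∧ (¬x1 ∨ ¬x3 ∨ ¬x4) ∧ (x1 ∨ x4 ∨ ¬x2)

False

Suppose x1 = True.
From the singleton clause (¬x3), x3 = False.
From the singleton clause (¬x4), x4 = False.
Now (x4) is unsatisfied and unit — conflict.
So every satisfying assignment has x1 = False.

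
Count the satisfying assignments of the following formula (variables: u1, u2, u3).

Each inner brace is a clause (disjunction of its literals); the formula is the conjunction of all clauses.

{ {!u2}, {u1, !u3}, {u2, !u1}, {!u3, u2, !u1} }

1

There are 2^3 = 8 truth assignments over (u1, u2, u3).
Check each against the 4 clauses (columns in the order u1, u2, u3):
  F F F  ✓ satisfies all
  F F T  ✗ fails (u1 || !u3)
  F T F  ✗ fails (!u2)
  F T T  ✗ fails (!u2)
  T F F  ✗ fails (u2 || !u1)
  T F T  ✗ fails (u2 || !u1)
  T T F  ✗ fails (!u2)
  T T T  ✗ fails (!u2)
1 of the 8 rows is a model.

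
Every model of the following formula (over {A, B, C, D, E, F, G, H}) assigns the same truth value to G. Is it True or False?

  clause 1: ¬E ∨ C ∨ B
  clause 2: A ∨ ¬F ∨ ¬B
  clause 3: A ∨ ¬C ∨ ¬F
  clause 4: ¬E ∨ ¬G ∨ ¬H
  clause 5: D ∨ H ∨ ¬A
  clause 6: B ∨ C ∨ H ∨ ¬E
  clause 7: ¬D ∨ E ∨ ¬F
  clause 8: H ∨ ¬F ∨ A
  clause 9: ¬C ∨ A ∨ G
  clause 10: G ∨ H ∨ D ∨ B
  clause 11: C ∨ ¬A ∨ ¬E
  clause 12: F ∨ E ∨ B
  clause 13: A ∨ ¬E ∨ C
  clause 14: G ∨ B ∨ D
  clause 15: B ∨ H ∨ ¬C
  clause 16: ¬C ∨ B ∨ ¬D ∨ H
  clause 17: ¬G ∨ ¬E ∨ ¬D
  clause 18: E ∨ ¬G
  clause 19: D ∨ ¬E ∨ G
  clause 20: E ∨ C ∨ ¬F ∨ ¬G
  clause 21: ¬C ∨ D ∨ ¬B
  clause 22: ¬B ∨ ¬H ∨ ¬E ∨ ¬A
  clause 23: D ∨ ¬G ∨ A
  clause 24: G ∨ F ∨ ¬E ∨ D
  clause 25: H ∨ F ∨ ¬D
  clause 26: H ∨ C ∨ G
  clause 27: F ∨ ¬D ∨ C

False

Suppose G = True.
(E) alone gives E = True.
(¬H) alone gives H = False.
(¬D) alone gives D = False.
(¬A) alone gives A = False.
But (A) is also a unit clause — contradiction.
So every satisfying assignment has G = False.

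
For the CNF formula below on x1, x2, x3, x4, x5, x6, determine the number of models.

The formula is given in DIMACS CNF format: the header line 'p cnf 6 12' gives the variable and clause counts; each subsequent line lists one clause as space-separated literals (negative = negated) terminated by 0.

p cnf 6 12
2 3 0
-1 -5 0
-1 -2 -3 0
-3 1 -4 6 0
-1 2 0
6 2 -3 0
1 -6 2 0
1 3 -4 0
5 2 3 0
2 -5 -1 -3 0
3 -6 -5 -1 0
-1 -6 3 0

There are 2^6 = 64 truth assignments over (x1, x2, x3, x4, x5, x6).
Split on x1. With x1 = True, the clauses containing x1 are satisfied and ¬x1 drops from the rest; 2 of the 2^5 = 32 assignments to the other variables satisfy what remains.
With x1 = False, by the same count on the reduced clause set, 10 assignments work.
(One model: x1=F, x2=T, x3=F, x4=F, x5=F, x6=F.)
Total: 2 + 10 = 12.

12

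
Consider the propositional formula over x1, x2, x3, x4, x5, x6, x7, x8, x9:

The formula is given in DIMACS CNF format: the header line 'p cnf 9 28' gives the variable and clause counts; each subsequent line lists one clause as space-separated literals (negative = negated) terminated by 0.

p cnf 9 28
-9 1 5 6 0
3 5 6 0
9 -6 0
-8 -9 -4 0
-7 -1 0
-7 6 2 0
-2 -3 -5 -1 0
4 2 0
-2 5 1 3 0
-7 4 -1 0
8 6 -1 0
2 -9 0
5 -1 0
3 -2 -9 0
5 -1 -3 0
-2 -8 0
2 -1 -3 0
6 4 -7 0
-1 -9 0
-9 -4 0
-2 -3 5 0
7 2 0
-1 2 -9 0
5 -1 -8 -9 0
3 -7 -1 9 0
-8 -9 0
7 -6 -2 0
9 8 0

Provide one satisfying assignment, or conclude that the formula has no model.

x1 ↦ False,  x2 ↦ True,  x3 ↦ True,  x4 ↦ False,  x5 ↦ True,  x6 ↦ False,  x7 ↦ False,  x8 ↦ False,  x9 ↦ True

Suppose x9 = True.
(x2) alone gives x2 = True.
(x3) alone gives x3 = True.
(¬x8) alone gives x8 = False.
(¬x1) alone gives x1 = False.
(¬x4) alone gives x4 = False.
(x5) alone gives x5 = True.
Suppose x6 = False.
(¬x7) alone gives x7 = False.
This assignment satisfies each clause.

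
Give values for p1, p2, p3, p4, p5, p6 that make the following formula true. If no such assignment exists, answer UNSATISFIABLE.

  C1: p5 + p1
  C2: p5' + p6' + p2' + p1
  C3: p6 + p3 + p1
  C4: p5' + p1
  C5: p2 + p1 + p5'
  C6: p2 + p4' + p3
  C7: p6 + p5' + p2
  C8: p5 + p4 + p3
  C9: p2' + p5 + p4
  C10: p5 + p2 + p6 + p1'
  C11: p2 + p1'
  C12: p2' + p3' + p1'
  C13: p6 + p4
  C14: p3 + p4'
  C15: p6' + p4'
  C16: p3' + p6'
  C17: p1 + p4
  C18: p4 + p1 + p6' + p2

p1 ↦ 1,  p2 ↦ 1,  p3 ↦ 0,  p4 ↦ 0,  p5 ↦ 1,  p6 ↦ 1

Suppose p5 = 1.
(p1) alone gives p1 = 1.
(p2) alone gives p2 = 1.
(p3') alone gives p3 = 0.
(p4') alone gives p4 = 0.
(p6) alone gives p6 = 1.
Every clause now holds.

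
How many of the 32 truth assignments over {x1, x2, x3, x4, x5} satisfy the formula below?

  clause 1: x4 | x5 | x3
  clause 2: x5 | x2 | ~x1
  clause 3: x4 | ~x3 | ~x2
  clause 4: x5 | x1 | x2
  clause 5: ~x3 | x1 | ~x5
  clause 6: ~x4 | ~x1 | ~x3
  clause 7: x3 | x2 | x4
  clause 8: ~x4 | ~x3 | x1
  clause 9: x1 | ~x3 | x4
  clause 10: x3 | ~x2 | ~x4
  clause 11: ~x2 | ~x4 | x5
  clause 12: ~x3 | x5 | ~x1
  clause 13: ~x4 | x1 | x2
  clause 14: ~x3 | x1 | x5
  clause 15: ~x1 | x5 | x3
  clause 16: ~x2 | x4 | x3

2

There are 2^5 = 32 truth assignments over (x1, x2, x3, x4, x5).
Split on x1. With x1 = 1, the clauses containing x1 are satisfied and ~x1 drops from the rest; 2 of the 2^4 = 16 assignments to the other variables satisfy what remains.
With x1 = 0, by the same count on the reduced clause set, 0 assignments work.
(One model: x1=T, x2=F, x3=F, x4=T, x5=T.)
Total: 2 + 0 = 2.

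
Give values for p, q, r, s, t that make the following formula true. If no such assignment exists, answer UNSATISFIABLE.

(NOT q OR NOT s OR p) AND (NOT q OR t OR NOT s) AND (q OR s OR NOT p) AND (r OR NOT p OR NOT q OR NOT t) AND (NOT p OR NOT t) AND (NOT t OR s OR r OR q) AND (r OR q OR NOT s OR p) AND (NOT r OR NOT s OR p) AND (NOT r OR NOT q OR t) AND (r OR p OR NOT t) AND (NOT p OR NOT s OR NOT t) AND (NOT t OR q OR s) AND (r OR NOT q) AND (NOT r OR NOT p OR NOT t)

Case p = true:
From the singleton clause (NOT t), t = false.
Case q = false:
From the singleton clause (s), s = true.
Every clause is now satisfied; r is unconstrained.

p ↦ true; q ↦ false; r ↦ true; s ↦ true; t ↦ false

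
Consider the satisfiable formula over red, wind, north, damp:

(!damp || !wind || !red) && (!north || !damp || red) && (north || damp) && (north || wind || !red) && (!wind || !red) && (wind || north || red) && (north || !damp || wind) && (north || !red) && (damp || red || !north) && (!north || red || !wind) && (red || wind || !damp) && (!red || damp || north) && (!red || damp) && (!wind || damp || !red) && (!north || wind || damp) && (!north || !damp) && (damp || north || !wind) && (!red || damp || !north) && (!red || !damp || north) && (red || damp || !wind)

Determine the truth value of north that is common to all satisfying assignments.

Suppose north = true.
The clause (!damp) is unit, so damp = false.
The clause (red) is unit, so red = true.
But (!red) is also a unit clause — contradiction.
So every satisfying assignment has north = False.

False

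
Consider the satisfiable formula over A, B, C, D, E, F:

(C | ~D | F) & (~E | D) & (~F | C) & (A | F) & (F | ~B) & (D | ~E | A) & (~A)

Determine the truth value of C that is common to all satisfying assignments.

Suppose C = 0.
The clause (~F) is unit, so F = 0.
The clause (~D) is unit, so D = 0.
The clause (~E) is unit, so E = 0.
The clause (A) is unit, so A = 1.
Now (~A) is unsatisfied and unit — conflict.
So every satisfying assignment has C = True.

True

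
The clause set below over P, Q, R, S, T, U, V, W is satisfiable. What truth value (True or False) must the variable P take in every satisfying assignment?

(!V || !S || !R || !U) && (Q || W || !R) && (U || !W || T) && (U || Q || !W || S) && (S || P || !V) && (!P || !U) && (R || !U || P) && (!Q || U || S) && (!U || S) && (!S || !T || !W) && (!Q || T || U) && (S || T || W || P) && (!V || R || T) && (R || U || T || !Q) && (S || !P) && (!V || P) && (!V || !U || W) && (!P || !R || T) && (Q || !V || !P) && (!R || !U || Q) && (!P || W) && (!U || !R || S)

Suppose P = true.
The clause (!U) is unit, so U = false.
The clause (S) is unit, so S = true.
The clause (W) is unit, so W = true.
The clause (T) is unit, so T = true.
Now (!T) is unsatisfied and unit — conflict.
So every satisfying assignment has P = False.

False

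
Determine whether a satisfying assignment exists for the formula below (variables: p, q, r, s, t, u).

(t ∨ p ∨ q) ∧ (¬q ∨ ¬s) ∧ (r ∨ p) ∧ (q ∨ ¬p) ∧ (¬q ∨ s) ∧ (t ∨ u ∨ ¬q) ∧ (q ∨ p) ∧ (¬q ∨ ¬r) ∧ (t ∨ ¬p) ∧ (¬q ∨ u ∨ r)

Branch on q: set q = False.
(¬p) alone gives p = False.
That conflicts with the unit clause (p).
That branch fails; take q = True instead.
(¬s) alone gives s = False.
That conflicts with the unit clause (s).
Neither q = True nor q = False works.
No assignment satisfies every clause.

Unsatisfiable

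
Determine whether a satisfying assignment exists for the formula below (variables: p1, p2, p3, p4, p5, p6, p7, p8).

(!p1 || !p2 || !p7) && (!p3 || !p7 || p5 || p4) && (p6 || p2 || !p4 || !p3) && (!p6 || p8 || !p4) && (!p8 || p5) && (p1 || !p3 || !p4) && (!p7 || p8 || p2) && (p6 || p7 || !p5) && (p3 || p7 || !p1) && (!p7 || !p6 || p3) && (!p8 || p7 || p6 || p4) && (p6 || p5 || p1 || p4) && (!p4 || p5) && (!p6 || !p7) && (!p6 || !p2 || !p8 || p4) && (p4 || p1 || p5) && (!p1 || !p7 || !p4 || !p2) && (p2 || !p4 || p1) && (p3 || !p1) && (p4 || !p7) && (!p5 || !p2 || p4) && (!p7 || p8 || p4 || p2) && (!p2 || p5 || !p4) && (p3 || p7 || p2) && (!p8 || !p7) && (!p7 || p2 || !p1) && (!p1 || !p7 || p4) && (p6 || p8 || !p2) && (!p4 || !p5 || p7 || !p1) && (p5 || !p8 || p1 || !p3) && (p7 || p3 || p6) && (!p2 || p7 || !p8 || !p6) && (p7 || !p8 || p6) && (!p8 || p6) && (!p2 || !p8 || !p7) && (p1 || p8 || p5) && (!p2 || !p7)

Branch on p8: set p8 = false.
Branch on p6: set p6 = true.
Unit clause (!p4) forces p4 = false.
Unit clause (!p7) forces p7 = false.
Branch on p3: set p3 = true.
Branch on p1: set p1 = true.
Branch on p5: set p5 = false.
Every clause is now satisfied; p2 is unconstrained.
A satisfying assignment: p1 ↦ true, p2 ↦ false, p3 ↦ true, p4 ↦ false, p5 ↦ false, p6 ↦ true, p7 ↦ false, p8 ↦ false.

Yes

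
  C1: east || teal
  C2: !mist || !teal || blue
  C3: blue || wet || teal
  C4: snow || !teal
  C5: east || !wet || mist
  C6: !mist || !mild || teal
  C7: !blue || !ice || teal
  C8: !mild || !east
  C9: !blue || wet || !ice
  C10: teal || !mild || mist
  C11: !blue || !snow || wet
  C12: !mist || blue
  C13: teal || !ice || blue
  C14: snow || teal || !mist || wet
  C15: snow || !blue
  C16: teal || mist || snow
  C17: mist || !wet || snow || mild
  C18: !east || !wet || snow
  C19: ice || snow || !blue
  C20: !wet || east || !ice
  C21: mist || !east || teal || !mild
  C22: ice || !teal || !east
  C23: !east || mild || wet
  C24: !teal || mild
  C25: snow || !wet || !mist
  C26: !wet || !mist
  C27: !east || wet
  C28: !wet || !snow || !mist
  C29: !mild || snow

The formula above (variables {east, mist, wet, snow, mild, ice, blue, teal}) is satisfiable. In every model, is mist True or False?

Suppose mist = true.
From the singleton clause (blue), blue = true.
From the singleton clause (snow), snow = true.
From the singleton clause (wet), wet = true.
But (!wet) is also a unit clause — contradiction.
So every satisfying assignment has mist = False.

False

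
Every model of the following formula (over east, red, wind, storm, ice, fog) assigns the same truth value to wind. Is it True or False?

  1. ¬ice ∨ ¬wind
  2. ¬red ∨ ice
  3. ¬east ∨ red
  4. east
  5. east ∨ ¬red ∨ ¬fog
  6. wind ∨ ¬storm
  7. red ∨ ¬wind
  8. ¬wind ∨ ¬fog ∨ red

Suppose wind = True.
From the singleton clause (¬ice), ice = False.
From the singleton clause (¬red), red = False.
But (red) is also a unit clause — contradiction.
So every satisfying assignment has wind = False.

False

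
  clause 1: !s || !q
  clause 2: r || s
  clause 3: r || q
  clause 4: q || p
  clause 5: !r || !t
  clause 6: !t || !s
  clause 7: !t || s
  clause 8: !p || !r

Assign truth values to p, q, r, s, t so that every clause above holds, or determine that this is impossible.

p: false; q: true; r: true; s: false; t: false

Suppose s = false.
Unit clause (r) forces r = true.
Unit clause (!t) forces t = false.
Unit clause (!p) forces p = false.
Unit clause (q) forces q = true.
This assignment satisfies each clause.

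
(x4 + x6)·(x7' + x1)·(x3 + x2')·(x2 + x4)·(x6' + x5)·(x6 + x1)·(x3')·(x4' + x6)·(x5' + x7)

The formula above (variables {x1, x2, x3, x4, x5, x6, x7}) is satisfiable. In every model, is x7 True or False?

True

Suppose x7 = 0.
The clause (x3') is unit, so x3 = 0.
The clause (x2') is unit, so x2 = 0.
The clause (x4) is unit, so x4 = 1.
The clause (x6) is unit, so x6 = 1.
The clause (x5) is unit, so x5 = 1.
That conflicts with the unit clause (x5').
So every satisfying assignment has x7 = True.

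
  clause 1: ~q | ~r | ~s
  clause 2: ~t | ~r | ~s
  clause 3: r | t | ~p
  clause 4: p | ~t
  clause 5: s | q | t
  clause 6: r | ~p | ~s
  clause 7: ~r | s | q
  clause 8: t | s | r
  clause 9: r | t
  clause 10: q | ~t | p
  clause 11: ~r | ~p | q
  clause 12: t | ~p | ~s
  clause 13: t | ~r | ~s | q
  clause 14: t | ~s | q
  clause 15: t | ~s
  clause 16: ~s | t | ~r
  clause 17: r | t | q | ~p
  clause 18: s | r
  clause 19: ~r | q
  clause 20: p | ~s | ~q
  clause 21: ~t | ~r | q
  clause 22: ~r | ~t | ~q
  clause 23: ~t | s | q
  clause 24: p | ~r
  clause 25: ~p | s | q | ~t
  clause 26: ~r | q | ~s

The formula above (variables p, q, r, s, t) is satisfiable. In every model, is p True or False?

True

Suppose p = 0.
Unit clause (~t) forces t = 0.
Unit clause (r) forces r = 1.
But (~r) is also a unit clause — contradiction.
So every satisfying assignment has p = True.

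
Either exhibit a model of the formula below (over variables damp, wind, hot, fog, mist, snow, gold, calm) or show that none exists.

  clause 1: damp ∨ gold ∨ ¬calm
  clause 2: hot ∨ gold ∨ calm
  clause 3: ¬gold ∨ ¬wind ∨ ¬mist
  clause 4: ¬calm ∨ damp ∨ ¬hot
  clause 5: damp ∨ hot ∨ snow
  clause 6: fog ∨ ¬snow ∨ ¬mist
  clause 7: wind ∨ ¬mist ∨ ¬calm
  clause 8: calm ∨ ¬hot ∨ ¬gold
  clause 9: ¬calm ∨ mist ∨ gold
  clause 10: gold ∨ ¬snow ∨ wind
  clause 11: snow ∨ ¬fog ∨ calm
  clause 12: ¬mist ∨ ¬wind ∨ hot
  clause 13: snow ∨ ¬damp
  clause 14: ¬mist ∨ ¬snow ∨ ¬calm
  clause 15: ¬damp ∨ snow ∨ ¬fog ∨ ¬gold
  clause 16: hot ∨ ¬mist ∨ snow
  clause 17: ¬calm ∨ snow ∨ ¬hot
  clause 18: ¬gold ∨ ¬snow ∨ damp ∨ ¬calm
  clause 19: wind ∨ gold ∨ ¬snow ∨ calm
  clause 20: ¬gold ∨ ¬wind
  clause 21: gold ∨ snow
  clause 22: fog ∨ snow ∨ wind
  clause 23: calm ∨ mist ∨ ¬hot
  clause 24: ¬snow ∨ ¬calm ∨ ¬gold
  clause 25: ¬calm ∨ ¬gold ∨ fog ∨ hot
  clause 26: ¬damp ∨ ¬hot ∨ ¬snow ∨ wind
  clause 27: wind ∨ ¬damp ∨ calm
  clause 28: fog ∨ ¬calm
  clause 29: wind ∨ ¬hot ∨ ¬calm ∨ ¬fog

damp ↦ False, wind ↦ False, hot ↦ False, fog ↦ True, mist ↦ True, snow ↦ True, gold ↦ True, calm ↦ False

Case snow = True:
Case fog = True:
Case gold = True:
Unit clause (¬wind) forces wind = False.
Unit clause (¬calm) forces calm = False.
Unit clause (¬hot) forces hot = False.
Unit clause (¬damp) forces damp = False.
All clauses hold; mist can take either value.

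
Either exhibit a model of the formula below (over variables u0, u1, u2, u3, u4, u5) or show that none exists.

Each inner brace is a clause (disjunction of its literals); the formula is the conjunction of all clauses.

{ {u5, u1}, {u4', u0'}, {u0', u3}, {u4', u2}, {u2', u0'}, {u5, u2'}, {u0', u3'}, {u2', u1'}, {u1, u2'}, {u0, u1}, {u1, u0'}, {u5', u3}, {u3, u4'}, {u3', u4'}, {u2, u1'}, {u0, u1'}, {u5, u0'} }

Case u5 = 1:
(u3) alone gives u3 = 1.
(u0') alone gives u0 = 0.
(u1) alone gives u1 = 1.
Now (u1') is unsatisfied and unit — conflict.
Undo u5 and try u5 = 0.
(u1) alone gives u1 = 1.
(u2') alone gives u2 = 0.
Now (u2) is unsatisfied and unit — conflict.
Both values of u5 lead to a conflict.

UNSATISFIABLE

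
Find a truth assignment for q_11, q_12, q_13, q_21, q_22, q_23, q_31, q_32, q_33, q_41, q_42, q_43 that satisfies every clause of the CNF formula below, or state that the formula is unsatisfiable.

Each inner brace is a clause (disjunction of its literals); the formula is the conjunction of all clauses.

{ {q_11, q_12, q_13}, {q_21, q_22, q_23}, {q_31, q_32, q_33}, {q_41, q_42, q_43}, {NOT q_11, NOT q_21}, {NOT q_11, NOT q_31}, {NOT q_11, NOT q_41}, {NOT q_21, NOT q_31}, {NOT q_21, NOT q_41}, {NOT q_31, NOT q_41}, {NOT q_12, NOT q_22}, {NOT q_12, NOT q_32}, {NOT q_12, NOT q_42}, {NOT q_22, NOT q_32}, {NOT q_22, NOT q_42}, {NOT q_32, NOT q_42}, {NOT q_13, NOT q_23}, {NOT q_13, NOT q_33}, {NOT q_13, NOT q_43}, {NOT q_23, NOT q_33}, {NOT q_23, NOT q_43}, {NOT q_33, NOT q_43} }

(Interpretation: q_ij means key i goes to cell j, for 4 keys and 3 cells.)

UNSATISFIABLE

Case q_11 = false:
Case q_12 = true:
From the singleton clause (NOT q_22), q_22 = false.
From the singleton clause (NOT q_32), q_32 = false.
From the singleton clause (NOT q_42), q_42 = false.
Case q_21 = true:
From the singleton clause (NOT q_31), q_31 = false.
From the singleton clause (q_33), q_33 = true.
From the singleton clause (NOT q_41), q_41 = false.
From the singleton clause (q_43), q_43 = true.
That conflicts with the unit clause (NOT q_43).
Backtrack on q_21: now try q_21 = false.
From the singleton clause (q_23), q_23 = true.
From the singleton clause (NOT q_13), q_13 = false.
From the singleton clause (NOT q_33), q_33 = false.
From the singleton clause (q_31), q_31 = true.
From the singleton clause (NOT q_41), q_41 = false.
From the singleton clause (q_43), q_43 = true.
That conflicts with the unit clause (NOT q_43).
Neither q_21 = true nor q_21 = false works.
Backtrack on q_12: now try q_12 = false.
From the singleton clause (q_13), q_13 = true.
From the singleton clause (NOT q_23), q_23 = false.
From the singleton clause (NOT q_33), q_33 = false.
From the singleton clause (NOT q_43), q_43 = false.
Case q_21 = true:
From the singleton clause (NOT q_31), q_31 = false.
From the singleton clause (q_32), q_32 = true.
From the singleton clause (NOT q_41), q_41 = false.
From the singleton clause (q_42), q_42 = true.
That conflicts with the unit clause (NOT q_42).
Backtrack on q_21: now try q_21 = false.
From the singleton clause (q_22), q_22 = true.
From the singleton clause (NOT q_32), q_32 = false.
From the singleton clause (q_31), q_31 = true.
From the singleton clause (NOT q_41), q_41 = false.
From the singleton clause (q_42), q_42 = true.
That conflicts with the unit clause (NOT q_42).
Neither q_21 = true nor q_21 = false works.
Neither q_12 = true nor q_12 = false works.
Backtrack on q_11: now try q_11 = true.
From the singleton clause (NOT q_21), q_21 = false.
From the singleton clause (NOT q_31), q_31 = false.
From the singleton clause (NOT q_41), q_41 = false.
Case q_22 = true:
From the singleton clause (NOT q_12), q_12 = false.
From the singleton clause (NOT q_32), q_32 = false.
From the singleton clause (q_33), q_33 = true.
From the singleton clause (NOT q_42), q_42 = false.
From the singleton clause (q_43), q_43 = true.
That conflicts with the unit clause (NOT q_43).
Backtrack on q_22: now try q_22 = false.
From the singleton clause (q_23), q_23 = true.
From the singleton clause (NOT q_13), q_13 = false.
From the singleton clause (NOT q_33), q_33 = false.
From the singleton clause (q_32), q_32 = true.
From the singleton clause (NOT q_12), q_12 = false.
From the singleton clause (NOT q_42), q_42 = false.
From the singleton clause (q_43), q_43 = true.
That conflicts with the unit clause (NOT q_43).
Neither q_22 = true nor q_22 = false works.
Neither q_11 = true nor q_11 = false works.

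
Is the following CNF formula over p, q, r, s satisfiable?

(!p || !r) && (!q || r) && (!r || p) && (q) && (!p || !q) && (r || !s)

No, unsatisfiable

(q) alone gives q = true.
(r) alone gives r = true.
(!p) alone gives p = false.
But (p) is also a unit clause — contradiction.
No assignment satisfies every clause.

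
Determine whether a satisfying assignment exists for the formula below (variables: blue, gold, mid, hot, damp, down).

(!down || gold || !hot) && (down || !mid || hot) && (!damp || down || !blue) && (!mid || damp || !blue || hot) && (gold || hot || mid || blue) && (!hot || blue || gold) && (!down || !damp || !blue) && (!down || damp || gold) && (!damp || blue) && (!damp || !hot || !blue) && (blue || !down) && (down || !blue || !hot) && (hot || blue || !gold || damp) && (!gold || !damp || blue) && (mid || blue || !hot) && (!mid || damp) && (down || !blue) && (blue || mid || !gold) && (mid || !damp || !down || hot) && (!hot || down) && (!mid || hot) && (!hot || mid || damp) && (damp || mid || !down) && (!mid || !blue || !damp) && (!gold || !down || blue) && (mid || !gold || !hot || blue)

Unsatisfiable

Case damp = false:
Unit clause (!mid) forces mid = false.
Unit clause (!hot) forces hot = false.
Unit clause (!down) forces down = false.
Unit clause (!blue) forces blue = false.
Unit clause (gold) forces gold = true.
That conflicts with the unit clause (!gold).
Undo damp and try damp = true.
Unit clause (blue) forces blue = true.
Unit clause (down) forces down = true.
That conflicts with the unit clause (!down).
Either choice for damp ends in contradiction.
No assignment satisfies every clause.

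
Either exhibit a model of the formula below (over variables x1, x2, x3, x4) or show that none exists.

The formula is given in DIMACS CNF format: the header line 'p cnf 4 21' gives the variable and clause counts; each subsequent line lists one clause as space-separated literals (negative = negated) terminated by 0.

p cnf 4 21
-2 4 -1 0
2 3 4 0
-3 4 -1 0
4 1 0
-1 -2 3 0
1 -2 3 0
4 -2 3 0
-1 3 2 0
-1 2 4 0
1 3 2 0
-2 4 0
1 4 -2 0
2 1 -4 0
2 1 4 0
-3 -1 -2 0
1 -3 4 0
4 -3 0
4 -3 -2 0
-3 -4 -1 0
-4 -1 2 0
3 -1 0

x1 ↦ False; x2 ↦ True; x3 ↦ True; x4 ↦ True

Suppose x4 = True.
Suppose x2 = True.
Suppose x1 = False.
The clause (x3) is unit, so x3 = True.
This assignment satisfies each clause.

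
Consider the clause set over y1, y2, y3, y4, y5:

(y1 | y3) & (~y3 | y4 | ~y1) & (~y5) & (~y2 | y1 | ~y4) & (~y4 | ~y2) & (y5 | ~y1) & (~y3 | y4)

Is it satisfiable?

Unit clause (~y5) forces y5 = 0.
Unit clause (~y1) forces y1 = 0.
Unit clause (y3) forces y3 = 1.
Unit clause (y4) forces y4 = 1.
Unit clause (~y2) forces y2 = 0.
All clauses are satisfied.
A satisfying assignment: y1: 0,  y2: 0,  y3: 1,  y4: 1,  y5: 0.

Satisfiable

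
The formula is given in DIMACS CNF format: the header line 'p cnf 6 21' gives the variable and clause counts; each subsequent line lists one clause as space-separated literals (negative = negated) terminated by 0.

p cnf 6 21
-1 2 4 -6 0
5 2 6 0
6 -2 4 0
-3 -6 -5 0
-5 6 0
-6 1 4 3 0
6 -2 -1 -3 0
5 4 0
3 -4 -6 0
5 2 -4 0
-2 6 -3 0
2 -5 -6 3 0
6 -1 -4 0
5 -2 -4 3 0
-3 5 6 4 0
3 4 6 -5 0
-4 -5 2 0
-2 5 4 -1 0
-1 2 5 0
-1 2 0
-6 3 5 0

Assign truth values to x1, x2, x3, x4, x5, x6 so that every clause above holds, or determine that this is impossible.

Try x5 = False.
The clause (x4) is unit, so x4 = True.
The clause (x2) is unit, so x2 = True.
The clause (x3) is unit, so x3 = True.
The clause (x6) is unit, so x6 = True.
No clause remains; x1 is free.

x1: True,  x2: True,  x3: True,  x4: True,  x5: False,  x6: True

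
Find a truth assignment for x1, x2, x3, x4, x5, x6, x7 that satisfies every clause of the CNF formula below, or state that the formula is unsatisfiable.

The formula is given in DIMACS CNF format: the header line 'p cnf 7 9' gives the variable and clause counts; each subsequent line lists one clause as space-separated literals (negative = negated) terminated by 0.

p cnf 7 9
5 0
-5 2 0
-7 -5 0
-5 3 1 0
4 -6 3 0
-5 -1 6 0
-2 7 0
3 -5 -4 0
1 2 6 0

(x5) alone gives x5 = True.
(x2) alone gives x2 = True.
(¬x7) alone gives x7 = False.
But (x7) is also a unit clause — contradiction.

UNSATISFIABLE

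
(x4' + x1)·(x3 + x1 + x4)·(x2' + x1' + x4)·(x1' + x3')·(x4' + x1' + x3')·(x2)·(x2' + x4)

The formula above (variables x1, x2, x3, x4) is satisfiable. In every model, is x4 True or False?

Suppose x4 = 0.
Unit clause (x2) forces x2 = 1.
Now (x2') is unsatisfied and unit — conflict.
So every satisfying assignment has x4 = True.

True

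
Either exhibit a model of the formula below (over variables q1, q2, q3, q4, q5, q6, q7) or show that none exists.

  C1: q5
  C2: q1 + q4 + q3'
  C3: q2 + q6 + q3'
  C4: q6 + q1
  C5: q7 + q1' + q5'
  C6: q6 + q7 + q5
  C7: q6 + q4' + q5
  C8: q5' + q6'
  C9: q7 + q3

q1=1; q2=0; q3=0; q4=1; q5=1; q6=0; q7=1

(q5) alone gives q5 = 1.
(q6') alone gives q6 = 0.
(q1) alone gives q1 = 1.
(q7) alone gives q7 = 1.
Try q2 = 0.
(q3') alone gives q3 = 0.
Every clause is now satisfied; q4 is unconstrained.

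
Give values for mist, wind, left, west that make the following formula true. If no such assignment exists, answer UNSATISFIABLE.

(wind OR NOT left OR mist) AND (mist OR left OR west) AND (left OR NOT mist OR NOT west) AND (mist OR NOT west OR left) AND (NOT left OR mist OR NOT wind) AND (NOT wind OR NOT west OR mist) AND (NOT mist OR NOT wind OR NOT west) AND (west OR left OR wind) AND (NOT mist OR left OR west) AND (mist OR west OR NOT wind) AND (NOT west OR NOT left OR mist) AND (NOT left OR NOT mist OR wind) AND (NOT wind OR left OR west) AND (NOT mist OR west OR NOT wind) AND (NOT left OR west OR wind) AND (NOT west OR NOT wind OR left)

Suppose wind = true.
Suppose left = false.
The clause (west) is unit, so west = true.
Now (NOT west) is unsatisfied and unit — conflict.
Undo left and try left = true.
The clause (mist) is unit, so mist = true.
The clause (NOT west) is unit, so west = false.
Now (west) is unsatisfied and unit — conflict.
Either choice for left ends in contradiction.
Undo wind and try wind = false.
Suppose left = false.
The clause (west) is unit, so west = true.
The clause (NOT mist) is unit, so mist = false.
Now (mist) is unsatisfied and unit — conflict.
Undo left and try left = true.
The clause (mist) is unit, so mist = true.
Now (NOT mist) is unsatisfied and unit — conflict.
Either choice for left ends in contradiction.
Either choice for wind ends in contradiction.

UNSATISFIABLE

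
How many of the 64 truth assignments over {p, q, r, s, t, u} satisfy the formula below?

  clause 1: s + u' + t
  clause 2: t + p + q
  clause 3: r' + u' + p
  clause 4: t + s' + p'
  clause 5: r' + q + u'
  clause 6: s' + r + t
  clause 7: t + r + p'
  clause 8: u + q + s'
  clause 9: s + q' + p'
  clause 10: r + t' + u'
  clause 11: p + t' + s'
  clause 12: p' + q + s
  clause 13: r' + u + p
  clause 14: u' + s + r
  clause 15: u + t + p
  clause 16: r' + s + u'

5

There are 2^6 = 64 truth assignments over (p, q, r, s, t, u).
Split on s. With s = 1, the clauses containing s are satisfied and s' drops from the rest; 3 of the 2^5 = 32 assignments to the other variables satisfy what remains.
With s = 0, by the same count on the reduced clause set, 2 assignments work.
(One model: p=F, q=F, r=F, s=F, t=T, u=F.)
Total: 3 + 2 = 5.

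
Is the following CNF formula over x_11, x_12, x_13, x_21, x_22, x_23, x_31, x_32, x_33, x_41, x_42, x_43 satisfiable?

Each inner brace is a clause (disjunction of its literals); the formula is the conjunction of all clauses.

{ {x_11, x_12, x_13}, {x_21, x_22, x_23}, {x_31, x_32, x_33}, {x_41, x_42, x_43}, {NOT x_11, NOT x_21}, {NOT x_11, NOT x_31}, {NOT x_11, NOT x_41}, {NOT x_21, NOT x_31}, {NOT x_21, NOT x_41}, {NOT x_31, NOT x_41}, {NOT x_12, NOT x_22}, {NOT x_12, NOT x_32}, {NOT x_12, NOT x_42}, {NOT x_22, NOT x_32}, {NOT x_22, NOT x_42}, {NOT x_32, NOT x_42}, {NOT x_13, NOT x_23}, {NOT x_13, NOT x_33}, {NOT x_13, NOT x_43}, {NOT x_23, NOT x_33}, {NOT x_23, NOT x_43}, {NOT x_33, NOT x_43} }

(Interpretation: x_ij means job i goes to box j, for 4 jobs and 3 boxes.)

Suppose x_11 = false.
Suppose x_12 = true.
The clause (NOT x_22) is unit, so x_22 = false.
The clause (NOT x_32) is unit, so x_32 = false.
The clause (NOT x_42) is unit, so x_42 = false.
Suppose x_21 = true.
The clause (NOT x_31) is unit, so x_31 = false.
The clause (x_33) is unit, so x_33 = true.
The clause (NOT x_41) is unit, so x_41 = false.
The clause (x_43) is unit, so x_43 = true.
Now (NOT x_43) is unsatisfied and unit — conflict.
Undo x_21 and try x_21 = false.
The clause (x_23) is unit, so x_23 = true.
The clause (NOT x_13) is unit, so x_13 = false.
The clause (NOT x_33) is unit, so x_33 = false.
The clause (x_31) is unit, so x_31 = true.
The clause (NOT x_41) is unit, so x_41 = false.
The clause (x_43) is unit, so x_43 = true.
Now (NOT x_43) is unsatisfied and unit — conflict.
Either choice for x_21 ends in contradiction.
Undo x_12 and try x_12 = false.
The clause (x_13) is unit, so x_13 = true.
The clause (NOT x_23) is unit, so x_23 = false.
The clause (NOT x_33) is unit, so x_33 = false.
The clause (NOT x_43) is unit, so x_43 = false.
Suppose x_21 = true.
The clause (NOT x_31) is unit, so x_31 = false.
The clause (x_32) is unit, so x_32 = true.
The clause (NOT x_41) is unit, so x_41 = false.
The clause (x_42) is unit, so x_42 = true.
Now (NOT x_42) is unsatisfied and unit — conflict.
Undo x_21 and try x_21 = false.
The clause (x_22) is unit, so x_22 = true.
The clause (NOT x_32) is unit, so x_32 = false.
The clause (x_31) is unit, so x_31 = true.
The clause (NOT x_41) is unit, so x_41 = false.
The clause (x_42) is unit, so x_42 = true.
Now (NOT x_42) is unsatisfied and unit — conflict.
Either choice for x_21 ends in contradiction.
Either choice for x_12 ends in contradiction.
Undo x_11 and try x_11 = true.
The clause (NOT x_21) is unit, so x_21 = false.
The clause (NOT x_31) is unit, so x_31 = false.
The clause (NOT x_41) is unit, so x_41 = false.
Suppose x_22 = true.
The clause (NOT x_12) is unit, so x_12 = false.
The clause (NOT x_32) is unit, so x_32 = false.
The clause (x_33) is unit, so x_33 = true.
The clause (NOT x_42) is unit, so x_42 = false.
The clause (x_43) is unit, so x_43 = true.
Now (NOT x_43) is unsatisfied and unit — conflict.
Undo x_22 and try x_22 = false.
The clause (x_23) is unit, so x_23 = true.
The clause (NOT x_13) is unit, so x_13 = false.
The clause (NOT x_33) is unit, so x_33 = false.
The clause (x_32) is unit, so x_32 = true.
The clause (NOT x_12) is unit, so x_12 = false.
The clause (NOT x_42) is unit, so x_42 = false.
The clause (x_43) is unit, so x_43 = true.
Now (NOT x_43) is unsatisfied and unit — conflict.
Either choice for x_22 ends in contradiction.
Either choice for x_11 ends in contradiction.
No assignment satisfies every clause.

No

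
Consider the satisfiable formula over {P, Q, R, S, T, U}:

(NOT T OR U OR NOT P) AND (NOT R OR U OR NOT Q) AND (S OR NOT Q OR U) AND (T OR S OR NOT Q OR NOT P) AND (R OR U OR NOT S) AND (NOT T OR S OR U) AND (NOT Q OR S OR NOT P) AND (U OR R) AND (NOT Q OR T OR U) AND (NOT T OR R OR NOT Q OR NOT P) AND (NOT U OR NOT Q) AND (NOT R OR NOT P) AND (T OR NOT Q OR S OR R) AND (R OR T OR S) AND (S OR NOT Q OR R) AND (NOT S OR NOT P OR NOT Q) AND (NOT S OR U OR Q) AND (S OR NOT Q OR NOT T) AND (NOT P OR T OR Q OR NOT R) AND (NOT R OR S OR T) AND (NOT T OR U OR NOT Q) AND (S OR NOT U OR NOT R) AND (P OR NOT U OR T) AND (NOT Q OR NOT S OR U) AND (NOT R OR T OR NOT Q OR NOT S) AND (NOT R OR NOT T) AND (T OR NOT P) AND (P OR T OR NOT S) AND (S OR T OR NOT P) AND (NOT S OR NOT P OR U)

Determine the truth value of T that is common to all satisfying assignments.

True

Suppose T = false.
From the singleton clause (NOT P), P = false.
From the singleton clause (NOT U), U = false.
From the singleton clause (R), R = true.
From the singleton clause (NOT Q), Q = false.
From the singleton clause (NOT S), S = false.
That conflicts with the unit clause (S).
So every satisfying assignment has T = True.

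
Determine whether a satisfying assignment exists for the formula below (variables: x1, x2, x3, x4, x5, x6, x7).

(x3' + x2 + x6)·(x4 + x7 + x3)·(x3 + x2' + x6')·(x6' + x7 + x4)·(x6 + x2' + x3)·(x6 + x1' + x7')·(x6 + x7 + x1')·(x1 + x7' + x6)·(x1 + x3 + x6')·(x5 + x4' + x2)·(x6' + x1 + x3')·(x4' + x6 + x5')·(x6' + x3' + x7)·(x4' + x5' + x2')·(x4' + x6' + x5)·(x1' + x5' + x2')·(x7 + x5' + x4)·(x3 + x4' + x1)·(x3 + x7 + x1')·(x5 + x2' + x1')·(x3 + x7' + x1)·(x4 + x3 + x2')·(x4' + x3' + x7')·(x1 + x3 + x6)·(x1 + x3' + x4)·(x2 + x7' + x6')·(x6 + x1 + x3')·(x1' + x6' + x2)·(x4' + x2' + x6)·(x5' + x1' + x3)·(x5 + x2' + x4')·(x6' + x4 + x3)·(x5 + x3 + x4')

Unsatisfiable

Branch on x3: set x3 = 0.
Branch on x4: set x4 = 1.
From the singleton clause (x1), x1 = 1.
From the singleton clause (x7), x7 = 1.
From the singleton clause (x6), x6 = 1.
From the singleton clause (x2'), x2 = 0.
But (x2) is also a unit clause — contradiction.
That branch fails; take x4 = 0 instead.
From the singleton clause (x7), x7 = 1.
From the singleton clause (x1), x1 = 1.
From the singleton clause (x6), x6 = 1.
But (x6') is also a unit clause — contradiction.
Either choice for x4 ends in contradiction.
That branch fails; take x3 = 1 instead.
Branch on x2: set x2 = 1.
Branch on x6: set x6 = 0.
From the singleton clause (x1), x1 = 1.
From the singleton clause (x7'), x7 = 0.
But (x7) is also a unit clause — contradiction.
That branch fails; take x6 = 1 instead.
From the singleton clause (x1), x1 = 1.
From the singleton clause (x7), x7 = 1.
From the singleton clause (x5'), x5 = 0.
But (x5) is also a unit clause — contradiction.
Either choice for x6 ends in contradiction.
That branch fails; take x2 = 0 instead.
From the singleton clause (x6), x6 = 1.
From the singleton clause (x1), x1 = 1.
But (x1') is also a unit clause — contradiction.
Either choice for x2 ends in contradiction.
Either choice for x3 ends in contradiction.
No assignment satisfies every clause.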